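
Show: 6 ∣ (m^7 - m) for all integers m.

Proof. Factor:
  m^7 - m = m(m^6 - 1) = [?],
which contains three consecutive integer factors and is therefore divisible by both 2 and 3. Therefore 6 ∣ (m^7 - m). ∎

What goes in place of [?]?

(m - 1)m(m + 1)(m^4 + m^2 + 1)

m^6 - 1 = (m^2 - 1)(m^4 + m^2 + 1), and m^2 - 1 = (m-1)(m+1).
So m(m^6 - 1) = (m - 1)m(m + 1)(m^4 + m^2 + 1).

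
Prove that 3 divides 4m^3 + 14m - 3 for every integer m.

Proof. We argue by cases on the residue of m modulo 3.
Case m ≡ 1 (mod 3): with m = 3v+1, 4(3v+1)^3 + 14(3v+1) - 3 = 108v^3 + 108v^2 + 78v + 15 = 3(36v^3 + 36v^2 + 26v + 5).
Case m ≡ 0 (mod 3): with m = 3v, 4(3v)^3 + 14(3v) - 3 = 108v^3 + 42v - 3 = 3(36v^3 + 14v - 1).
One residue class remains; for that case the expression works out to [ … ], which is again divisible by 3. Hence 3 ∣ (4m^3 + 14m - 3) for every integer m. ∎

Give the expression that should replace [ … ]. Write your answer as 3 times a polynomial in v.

Only m ≡ 2 (mod 3) is unaccounted for. Put m = 3v+2:
4(3v+2)^3 + 14(3v+2) - 3 expands to 108v^3 + 216v^2 + 186v + 57,
and factoring out 3 leaves 3(36v^3 + 72v^2 + 62v + 19).

3(36v^3 + 72v^2 + 62v + 19)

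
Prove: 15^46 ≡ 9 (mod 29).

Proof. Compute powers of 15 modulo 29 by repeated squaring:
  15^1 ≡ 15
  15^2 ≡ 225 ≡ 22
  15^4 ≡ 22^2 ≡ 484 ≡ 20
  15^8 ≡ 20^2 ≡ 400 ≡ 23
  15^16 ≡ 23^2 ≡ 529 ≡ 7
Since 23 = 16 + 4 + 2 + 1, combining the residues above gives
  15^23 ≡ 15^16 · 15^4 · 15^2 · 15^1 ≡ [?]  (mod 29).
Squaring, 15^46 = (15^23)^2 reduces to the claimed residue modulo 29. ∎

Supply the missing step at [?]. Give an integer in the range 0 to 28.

Multiply the listed residues: 7 · 20 · 22 · 15 = 140 → 3080 → 46200.
Reducing modulo 29: 46200 = 1593·29 + 3, so 15^23 ≡ 3.

3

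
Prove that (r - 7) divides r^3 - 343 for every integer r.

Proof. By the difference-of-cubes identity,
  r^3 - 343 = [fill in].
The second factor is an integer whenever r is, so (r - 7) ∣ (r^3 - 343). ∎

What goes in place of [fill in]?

(r - 7)(r^2 + 7r + 49)

Polynomial division of r^3 - 343 by r - 7 leaves remainder 0 and quotient r^2 + 7r + 49.
Hence r^3 - 343 = (r - 7)(r^2 + 7r + 49).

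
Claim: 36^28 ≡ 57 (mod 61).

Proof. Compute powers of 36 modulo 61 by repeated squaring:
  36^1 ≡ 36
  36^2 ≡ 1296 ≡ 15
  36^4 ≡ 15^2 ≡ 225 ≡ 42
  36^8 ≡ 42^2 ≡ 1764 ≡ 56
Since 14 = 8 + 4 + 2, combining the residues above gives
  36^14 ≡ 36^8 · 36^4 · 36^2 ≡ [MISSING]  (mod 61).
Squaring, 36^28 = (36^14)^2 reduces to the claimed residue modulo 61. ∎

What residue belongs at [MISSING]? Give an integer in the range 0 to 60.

36^8 · 36^4 · 36^2 ≡ 56 · 42 · 15 = 35280.
35280 mod 61 = 22, so 36^14 ≡ 22 (mod 61).

22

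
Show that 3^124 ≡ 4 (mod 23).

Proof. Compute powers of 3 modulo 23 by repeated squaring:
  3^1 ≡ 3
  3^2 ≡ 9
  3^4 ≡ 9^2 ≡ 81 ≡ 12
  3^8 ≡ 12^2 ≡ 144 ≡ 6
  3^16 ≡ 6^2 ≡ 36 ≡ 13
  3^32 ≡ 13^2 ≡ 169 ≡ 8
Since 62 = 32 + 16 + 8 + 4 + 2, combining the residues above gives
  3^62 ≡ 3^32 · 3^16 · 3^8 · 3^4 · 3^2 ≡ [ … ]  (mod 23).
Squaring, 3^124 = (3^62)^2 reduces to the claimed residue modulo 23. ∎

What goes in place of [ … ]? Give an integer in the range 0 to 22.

2

Multiply the listed residues: 8 · 13 · 6 · 12 · 9 = 104 → 624 → 7488 → 67392.
Reducing modulo 23: 67392 = 2930·23 + 2, so 3^62 ≡ 2.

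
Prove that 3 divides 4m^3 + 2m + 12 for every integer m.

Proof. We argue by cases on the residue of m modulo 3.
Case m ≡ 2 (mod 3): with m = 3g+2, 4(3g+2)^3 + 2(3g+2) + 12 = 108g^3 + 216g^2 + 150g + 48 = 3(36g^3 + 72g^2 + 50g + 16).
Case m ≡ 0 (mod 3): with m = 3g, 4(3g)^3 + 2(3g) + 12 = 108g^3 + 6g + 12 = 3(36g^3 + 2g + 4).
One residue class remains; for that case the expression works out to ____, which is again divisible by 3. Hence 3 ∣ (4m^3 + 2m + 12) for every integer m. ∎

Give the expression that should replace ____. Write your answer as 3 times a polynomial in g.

Only m ≡ 1 (mod 3) is unaccounted for. Put m = 3g+1:
4(3g+1)^3 + 2(3g+1) + 12 expands to 108g^3 + 108g^2 + 42g + 18,
and factoring out 3 leaves 3(36g^3 + 36g^2 + 14g + 6).

3(36g^3 + 36g^2 + 14g + 6)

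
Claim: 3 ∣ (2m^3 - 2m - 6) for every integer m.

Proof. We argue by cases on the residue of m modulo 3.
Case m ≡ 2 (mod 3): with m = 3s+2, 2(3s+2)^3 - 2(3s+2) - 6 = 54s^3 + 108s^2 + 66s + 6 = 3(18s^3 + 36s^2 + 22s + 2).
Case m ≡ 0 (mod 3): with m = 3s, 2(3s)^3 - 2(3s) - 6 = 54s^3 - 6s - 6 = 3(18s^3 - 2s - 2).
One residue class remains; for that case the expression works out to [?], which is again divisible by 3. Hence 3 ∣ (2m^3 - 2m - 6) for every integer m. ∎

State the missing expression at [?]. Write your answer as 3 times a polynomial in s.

3(18s^3 + 18s^2 + 4s - 2)

Only m ≡ 1 (mod 3) is unaccounted for. Put m = 3s+1:
2(3s+1)^3 - 2(3s+1) - 6 expands to 54s^3 + 54s^2 + 12s - 6,
and factoring out 3 leaves 3(18s^3 + 18s^2 + 4s - 2).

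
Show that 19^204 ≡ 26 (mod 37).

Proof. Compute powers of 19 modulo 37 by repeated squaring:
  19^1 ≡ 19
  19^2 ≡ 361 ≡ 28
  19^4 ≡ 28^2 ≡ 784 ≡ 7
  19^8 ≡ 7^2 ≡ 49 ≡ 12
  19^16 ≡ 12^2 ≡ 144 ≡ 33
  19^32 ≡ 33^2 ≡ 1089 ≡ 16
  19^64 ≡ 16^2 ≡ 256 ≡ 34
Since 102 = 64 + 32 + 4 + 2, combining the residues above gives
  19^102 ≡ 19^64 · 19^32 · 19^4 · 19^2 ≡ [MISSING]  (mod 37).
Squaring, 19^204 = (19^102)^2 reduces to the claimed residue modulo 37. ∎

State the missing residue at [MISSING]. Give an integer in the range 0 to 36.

19^64 · 19^32 · 19^4 · 19^2 ≡ 34 · 16 · 7 · 28 = 106624.
106624 mod 37 = 27, so 19^102 ≡ 27 (mod 37).

27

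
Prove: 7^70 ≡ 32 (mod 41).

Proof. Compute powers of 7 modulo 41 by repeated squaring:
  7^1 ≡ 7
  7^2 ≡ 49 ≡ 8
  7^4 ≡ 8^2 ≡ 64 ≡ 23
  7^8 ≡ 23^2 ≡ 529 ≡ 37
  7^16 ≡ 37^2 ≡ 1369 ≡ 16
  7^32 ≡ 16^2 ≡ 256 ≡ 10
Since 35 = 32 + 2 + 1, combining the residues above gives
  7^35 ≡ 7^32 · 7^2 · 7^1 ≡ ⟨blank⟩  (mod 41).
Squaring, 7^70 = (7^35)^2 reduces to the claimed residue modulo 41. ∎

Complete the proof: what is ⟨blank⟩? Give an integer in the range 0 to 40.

Multiply the listed residues: 10 · 8 · 7 = 80 → 560.
Reducing modulo 41: 560 = 13·41 + 27, so 7^35 ≡ 27.

27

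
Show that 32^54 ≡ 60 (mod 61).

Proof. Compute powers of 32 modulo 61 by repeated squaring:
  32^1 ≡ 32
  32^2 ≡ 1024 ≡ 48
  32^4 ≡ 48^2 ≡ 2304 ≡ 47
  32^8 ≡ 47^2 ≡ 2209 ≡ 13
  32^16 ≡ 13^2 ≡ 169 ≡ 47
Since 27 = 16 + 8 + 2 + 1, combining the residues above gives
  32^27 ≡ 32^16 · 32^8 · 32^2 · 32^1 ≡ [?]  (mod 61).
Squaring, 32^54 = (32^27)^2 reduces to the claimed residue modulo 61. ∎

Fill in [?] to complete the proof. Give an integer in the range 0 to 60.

32^16 · 32^8 · 32^2 · 32^1 ≡ 47 · 13 · 48 · 32 = 938496.
938496 mod 61 = 11, so 32^27 ≡ 11 (mod 61).

11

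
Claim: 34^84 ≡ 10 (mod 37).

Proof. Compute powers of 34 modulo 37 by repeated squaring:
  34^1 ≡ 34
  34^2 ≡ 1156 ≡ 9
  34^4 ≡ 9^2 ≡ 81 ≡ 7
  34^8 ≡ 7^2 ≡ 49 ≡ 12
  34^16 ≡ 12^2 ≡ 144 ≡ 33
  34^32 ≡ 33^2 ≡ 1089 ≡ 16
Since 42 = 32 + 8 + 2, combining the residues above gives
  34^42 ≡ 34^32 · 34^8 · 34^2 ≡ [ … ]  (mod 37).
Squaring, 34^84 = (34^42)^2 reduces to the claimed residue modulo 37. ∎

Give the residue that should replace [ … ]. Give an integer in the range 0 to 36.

Multiply the listed residues: 16 · 12 · 9 = 192 → 1728.
Reducing modulo 37: 1728 = 46·37 + 26, so 34^42 ≡ 26.

26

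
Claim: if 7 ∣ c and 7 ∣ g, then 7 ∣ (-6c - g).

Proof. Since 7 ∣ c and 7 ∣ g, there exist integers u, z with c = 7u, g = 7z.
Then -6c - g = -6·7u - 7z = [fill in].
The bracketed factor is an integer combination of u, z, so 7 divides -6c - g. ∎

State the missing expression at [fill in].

Pull the common 7 out of every term: -6·7u - 7z = 7(-6u - z).
-6u - z is an integer, which exhibits the divisibility.

7(-6u - z)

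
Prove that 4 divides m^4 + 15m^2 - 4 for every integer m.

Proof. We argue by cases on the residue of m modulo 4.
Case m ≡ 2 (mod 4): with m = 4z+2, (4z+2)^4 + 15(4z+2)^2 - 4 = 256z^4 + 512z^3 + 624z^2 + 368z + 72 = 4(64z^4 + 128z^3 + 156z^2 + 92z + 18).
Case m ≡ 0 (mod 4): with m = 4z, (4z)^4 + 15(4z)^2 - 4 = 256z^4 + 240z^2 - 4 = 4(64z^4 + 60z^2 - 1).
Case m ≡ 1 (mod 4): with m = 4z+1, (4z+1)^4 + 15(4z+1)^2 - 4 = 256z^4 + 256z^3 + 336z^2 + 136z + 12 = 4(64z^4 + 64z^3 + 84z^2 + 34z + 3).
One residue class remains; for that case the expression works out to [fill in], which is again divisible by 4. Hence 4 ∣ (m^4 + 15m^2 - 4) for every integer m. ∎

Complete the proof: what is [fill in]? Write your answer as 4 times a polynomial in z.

The residues treated are {2, 0, 1}, so the missing case is m ≡ 3 (mod 4); write m = 4z+3.
Then (4z+3)^4 + 15(4z+3)^2 - 4 = 256z^4 + 768z^3 + 1104z^2 + 792z + 212 = 4(64z^4 + 192z^3 + 276z^2 + 198z + 53).

4(64z^4 + 192z^3 + 276z^2 + 198z + 53)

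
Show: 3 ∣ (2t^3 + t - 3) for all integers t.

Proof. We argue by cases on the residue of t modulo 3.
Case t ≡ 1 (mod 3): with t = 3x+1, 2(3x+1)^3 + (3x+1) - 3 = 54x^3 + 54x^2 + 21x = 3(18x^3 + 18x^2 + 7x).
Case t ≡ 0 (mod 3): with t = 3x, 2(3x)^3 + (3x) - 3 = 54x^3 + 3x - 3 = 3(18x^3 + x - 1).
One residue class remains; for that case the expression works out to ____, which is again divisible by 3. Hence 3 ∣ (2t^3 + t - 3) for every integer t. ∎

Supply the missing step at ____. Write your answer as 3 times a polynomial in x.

Only t ≡ 2 (mod 3) is unaccounted for. Put t = 3x+2:
2(3x+2)^3 + (3x+2) - 3 expands to 54x^3 + 108x^2 + 75x + 15,
and factoring out 3 leaves 3(18x^3 + 36x^2 + 25x + 5).

3(18x^3 + 36x^2 + 25x + 5)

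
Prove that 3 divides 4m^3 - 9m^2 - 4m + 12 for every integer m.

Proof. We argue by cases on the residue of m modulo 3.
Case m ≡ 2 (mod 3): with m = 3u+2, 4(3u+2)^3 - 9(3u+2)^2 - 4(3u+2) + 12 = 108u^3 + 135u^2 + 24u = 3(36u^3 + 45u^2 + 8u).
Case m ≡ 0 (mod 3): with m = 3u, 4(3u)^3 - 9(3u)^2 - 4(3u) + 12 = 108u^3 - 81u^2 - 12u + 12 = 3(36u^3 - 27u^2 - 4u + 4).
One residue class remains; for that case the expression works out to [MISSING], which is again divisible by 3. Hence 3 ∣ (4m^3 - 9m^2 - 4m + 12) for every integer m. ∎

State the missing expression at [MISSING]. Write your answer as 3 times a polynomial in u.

3(36u^3 + 9u^2 - 10u + 1)

Only m ≡ 1 (mod 3) is unaccounted for. Put m = 3u+1:
4(3u+1)^3 - 9(3u+1)^2 - 4(3u+1) + 12 expands to 108u^3 + 27u^2 - 30u + 3,
and factoring out 3 leaves 3(36u^3 + 9u^2 - 10u + 1).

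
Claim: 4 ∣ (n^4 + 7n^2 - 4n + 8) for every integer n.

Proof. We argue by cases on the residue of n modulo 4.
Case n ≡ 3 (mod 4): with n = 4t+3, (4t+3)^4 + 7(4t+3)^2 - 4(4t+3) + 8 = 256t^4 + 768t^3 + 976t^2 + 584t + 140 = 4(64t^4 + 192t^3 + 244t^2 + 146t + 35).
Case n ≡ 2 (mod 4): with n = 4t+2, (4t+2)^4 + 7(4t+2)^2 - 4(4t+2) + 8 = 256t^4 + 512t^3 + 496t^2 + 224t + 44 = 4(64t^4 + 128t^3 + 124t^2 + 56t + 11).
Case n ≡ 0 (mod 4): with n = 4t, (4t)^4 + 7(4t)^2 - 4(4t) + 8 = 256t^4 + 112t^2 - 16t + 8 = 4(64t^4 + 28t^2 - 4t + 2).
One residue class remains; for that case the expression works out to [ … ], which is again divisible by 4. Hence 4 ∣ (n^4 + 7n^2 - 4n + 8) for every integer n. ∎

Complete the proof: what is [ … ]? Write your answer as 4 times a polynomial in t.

4(64t^4 + 64t^3 + 52t^2 + 14t + 3)

The residues treated are {3, 2, 0}, so the missing case is n ≡ 1 (mod 4); write n = 4t+1.
Then (4t+1)^4 + 7(4t+1)^2 - 4(4t+1) + 8 = 256t^4 + 256t^3 + 208t^2 + 56t + 12 = 4(64t^4 + 64t^3 + 52t^2 + 14t + 3).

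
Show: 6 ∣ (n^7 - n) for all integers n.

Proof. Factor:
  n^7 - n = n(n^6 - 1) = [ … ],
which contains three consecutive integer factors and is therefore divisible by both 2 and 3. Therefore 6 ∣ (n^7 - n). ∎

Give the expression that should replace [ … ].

n^6 - 1 = (n^2 - 1)(n^4 + n^2 + 1), and n^2 - 1 = (n-1)(n+1).
So n(n^6 - 1) = (n - 1)n(n + 1)(n^4 + n^2 + 1).

(n - 1)n(n + 1)(n^4 + n^2 + 1)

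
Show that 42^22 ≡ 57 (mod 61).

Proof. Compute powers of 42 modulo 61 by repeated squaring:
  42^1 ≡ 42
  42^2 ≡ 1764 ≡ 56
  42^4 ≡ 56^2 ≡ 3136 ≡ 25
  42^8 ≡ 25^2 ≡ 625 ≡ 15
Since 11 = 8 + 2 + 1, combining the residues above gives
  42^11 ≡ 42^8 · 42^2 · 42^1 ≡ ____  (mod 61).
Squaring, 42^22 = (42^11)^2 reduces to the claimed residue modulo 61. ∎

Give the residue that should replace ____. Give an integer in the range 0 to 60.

Multiply the listed residues: 15 · 56 · 42 = 840 → 35280.
Reducing modulo 61: 35280 = 578·61 + 22, so 42^11 ≡ 22.

22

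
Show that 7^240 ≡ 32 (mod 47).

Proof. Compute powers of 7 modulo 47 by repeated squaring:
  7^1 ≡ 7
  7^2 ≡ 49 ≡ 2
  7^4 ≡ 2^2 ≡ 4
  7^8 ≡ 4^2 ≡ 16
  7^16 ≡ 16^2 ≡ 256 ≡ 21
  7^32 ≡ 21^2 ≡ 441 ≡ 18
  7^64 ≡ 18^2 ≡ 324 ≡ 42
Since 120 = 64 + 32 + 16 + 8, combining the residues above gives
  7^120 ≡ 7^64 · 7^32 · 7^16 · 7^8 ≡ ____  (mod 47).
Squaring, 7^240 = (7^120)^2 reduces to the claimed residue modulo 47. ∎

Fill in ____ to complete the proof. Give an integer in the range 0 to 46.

28

Multiply the listed residues: 42 · 18 · 21 · 16 = 756 → 15876 → 254016.
Reducing modulo 47: 254016 = 5404·47 + 28, so 7^120 ≡ 28.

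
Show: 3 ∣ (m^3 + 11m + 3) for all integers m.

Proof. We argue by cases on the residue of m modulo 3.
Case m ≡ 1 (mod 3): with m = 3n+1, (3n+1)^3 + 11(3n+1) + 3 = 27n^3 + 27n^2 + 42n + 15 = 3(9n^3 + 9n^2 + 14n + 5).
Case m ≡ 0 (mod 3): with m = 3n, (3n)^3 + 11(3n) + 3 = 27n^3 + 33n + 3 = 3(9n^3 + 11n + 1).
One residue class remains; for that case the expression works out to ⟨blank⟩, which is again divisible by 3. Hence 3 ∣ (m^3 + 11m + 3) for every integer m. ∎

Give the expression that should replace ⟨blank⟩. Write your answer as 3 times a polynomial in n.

The residues treated are {1, 0}, so the missing case is m ≡ 2 (mod 3); write m = 3n+2.
Then (3n+2)^3 + 11(3n+2) + 3 = 27n^3 + 54n^2 + 69n + 33 = 3(9n^3 + 18n^2 + 23n + 11).

3(9n^3 + 18n^2 + 23n + 11)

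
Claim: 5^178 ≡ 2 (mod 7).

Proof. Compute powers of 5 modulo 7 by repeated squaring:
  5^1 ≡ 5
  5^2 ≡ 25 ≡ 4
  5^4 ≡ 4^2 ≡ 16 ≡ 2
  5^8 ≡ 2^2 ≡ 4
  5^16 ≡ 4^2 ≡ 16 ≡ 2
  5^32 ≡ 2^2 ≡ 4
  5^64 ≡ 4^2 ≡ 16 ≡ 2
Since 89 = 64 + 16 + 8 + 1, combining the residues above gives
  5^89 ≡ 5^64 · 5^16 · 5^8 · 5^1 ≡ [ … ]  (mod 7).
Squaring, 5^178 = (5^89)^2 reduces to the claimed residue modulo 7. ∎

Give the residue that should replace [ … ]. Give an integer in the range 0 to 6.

3

5^64 · 5^16 · 5^8 · 5^1 ≡ 2 · 2 · 4 · 5 = 80.
80 mod 7 = 3, so 5^89 ≡ 3 (mod 7).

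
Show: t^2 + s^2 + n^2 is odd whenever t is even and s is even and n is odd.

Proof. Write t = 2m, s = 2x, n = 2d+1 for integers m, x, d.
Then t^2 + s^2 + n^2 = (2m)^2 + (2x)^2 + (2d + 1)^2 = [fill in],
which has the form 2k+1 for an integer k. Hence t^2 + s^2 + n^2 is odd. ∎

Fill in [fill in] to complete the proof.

Expanding: (2m)^2 + (2x)^2 + (2d + 1)^2 = 4d^2 + 4d + 4m^2 + 4x^2 + 1.
Every term except the constant is even, so this is 2(2d^2 + 2d + 2m^2 + 2x^2) + 1,
and 2d^2 + 2d + 2m^2 + 2x^2 ∈ ℤ gives the required form.

2(2d^2 + 2d + 2m^2 + 2x^2) + 1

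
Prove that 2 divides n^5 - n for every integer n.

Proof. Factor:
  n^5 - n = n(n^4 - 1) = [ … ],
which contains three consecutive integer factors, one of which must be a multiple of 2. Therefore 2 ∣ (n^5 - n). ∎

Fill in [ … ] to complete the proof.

(n - 1)n(n + 1)(n^2 + 1)

n^4 - 1 = (n^2 - 1)(n^2 + 1), and n^2 - 1 = (n-1)(n+1).
So n(n^4 - 1) = (n - 1)n(n + 1)(n^2 + 1).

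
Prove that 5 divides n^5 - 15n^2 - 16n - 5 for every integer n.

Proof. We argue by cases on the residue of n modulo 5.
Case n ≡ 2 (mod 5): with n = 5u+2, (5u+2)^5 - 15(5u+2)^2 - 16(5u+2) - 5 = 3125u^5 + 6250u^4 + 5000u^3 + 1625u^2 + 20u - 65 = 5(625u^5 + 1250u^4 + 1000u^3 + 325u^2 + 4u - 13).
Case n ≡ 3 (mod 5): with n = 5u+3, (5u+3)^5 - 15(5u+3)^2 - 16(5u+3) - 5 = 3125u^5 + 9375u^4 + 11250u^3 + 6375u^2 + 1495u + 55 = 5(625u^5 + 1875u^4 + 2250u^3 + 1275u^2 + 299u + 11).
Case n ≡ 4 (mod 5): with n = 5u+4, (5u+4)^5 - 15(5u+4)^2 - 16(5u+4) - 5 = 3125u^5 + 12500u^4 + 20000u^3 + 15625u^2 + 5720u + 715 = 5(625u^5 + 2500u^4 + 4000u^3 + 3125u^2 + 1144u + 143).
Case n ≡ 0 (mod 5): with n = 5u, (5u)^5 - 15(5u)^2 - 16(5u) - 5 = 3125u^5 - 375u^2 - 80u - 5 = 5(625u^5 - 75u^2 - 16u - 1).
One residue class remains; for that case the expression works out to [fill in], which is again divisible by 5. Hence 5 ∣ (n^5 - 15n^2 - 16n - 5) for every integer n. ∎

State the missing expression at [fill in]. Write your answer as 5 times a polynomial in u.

5(625u^5 + 625u^4 + 250u^3 - 25u^2 - 41u - 7)

Only n ≡ 1 (mod 5) is unaccounted for. Put n = 5u+1:
(5u+1)^5 - 15(5u+1)^2 - 16(5u+1) - 5 expands to 3125u^5 + 3125u^4 + 1250u^3 - 125u^2 - 205u - 35,
and factoring out 5 leaves 5(625u^5 + 625u^4 + 250u^3 - 25u^2 - 41u - 7).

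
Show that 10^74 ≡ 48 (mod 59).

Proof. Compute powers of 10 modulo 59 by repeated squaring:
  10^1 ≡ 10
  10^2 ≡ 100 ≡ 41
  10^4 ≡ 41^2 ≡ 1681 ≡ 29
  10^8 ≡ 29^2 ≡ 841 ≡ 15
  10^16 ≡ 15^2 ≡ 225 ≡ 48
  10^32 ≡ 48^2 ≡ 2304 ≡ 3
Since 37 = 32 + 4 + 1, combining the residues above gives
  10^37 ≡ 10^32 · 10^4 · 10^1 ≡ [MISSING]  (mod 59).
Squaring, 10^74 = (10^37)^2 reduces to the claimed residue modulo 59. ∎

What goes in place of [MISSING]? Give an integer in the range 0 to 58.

44

10^32 · 10^4 · 10^1 ≡ 3 · 29 · 10 = 870.
870 mod 59 = 44, so 10^37 ≡ 44 (mod 59).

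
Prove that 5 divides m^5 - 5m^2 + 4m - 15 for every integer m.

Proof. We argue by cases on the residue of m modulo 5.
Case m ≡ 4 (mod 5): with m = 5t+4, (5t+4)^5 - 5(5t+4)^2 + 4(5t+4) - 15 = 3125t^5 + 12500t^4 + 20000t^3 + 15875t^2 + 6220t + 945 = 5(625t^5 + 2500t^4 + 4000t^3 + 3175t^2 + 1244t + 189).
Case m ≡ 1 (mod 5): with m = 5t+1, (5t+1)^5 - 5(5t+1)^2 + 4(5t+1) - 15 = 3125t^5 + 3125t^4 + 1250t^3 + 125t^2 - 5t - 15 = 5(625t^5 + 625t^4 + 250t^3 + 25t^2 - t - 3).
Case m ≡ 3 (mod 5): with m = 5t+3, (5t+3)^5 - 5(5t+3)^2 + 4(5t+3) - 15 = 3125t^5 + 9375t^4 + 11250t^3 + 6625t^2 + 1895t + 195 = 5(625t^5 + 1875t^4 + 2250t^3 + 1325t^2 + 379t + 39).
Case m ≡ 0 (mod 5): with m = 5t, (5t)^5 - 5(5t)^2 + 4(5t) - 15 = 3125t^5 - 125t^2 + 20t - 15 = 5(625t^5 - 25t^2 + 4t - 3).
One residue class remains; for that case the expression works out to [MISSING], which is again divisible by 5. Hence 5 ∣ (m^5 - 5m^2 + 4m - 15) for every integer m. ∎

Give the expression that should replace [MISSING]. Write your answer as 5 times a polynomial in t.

5(625t^5 + 1250t^4 + 1000t^3 + 375t^2 + 64t + 1)

The residues treated are {4, 1, 3, 0}, so the missing case is m ≡ 2 (mod 5); write m = 5t+2.
Then (5t+2)^5 - 5(5t+2)^2 + 4(5t+2) - 15 = 3125t^5 + 6250t^4 + 5000t^3 + 1875t^2 + 320t + 5 = 5(625t^5 + 1250t^4 + 1000t^3 + 375t^2 + 64t + 1).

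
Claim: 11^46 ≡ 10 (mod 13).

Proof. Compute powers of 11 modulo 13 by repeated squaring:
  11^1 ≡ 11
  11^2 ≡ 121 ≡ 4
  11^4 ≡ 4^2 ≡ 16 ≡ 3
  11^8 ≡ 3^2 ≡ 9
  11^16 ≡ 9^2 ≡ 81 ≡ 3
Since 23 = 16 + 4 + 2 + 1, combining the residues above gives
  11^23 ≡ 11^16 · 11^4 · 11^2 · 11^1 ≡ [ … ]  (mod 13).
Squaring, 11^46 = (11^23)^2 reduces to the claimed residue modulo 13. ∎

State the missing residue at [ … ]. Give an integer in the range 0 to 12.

11^16 · 11^4 · 11^2 · 11^1 ≡ 3 · 3 · 4 · 11 = 396.
396 mod 13 = 6, so 11^23 ≡ 6 (mod 13).

6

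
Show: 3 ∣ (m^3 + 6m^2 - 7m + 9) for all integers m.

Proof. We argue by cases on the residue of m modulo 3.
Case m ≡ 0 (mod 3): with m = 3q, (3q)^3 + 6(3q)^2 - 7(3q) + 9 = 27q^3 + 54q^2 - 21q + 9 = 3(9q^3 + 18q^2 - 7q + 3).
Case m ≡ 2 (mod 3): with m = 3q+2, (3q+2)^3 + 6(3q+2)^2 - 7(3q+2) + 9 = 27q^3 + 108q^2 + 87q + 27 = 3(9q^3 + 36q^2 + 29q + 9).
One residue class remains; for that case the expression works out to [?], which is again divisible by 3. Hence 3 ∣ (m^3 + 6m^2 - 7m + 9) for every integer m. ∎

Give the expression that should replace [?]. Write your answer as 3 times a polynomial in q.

3(9q^3 + 27q^2 + 8q + 3)

The residues treated are {0, 2}, so the missing case is m ≡ 1 (mod 3); write m = 3q+1.
Then (3q+1)^3 + 6(3q+1)^2 - 7(3q+1) + 9 = 27q^3 + 81q^2 + 24q + 9 = 3(9q^3 + 27q^2 + 8q + 3).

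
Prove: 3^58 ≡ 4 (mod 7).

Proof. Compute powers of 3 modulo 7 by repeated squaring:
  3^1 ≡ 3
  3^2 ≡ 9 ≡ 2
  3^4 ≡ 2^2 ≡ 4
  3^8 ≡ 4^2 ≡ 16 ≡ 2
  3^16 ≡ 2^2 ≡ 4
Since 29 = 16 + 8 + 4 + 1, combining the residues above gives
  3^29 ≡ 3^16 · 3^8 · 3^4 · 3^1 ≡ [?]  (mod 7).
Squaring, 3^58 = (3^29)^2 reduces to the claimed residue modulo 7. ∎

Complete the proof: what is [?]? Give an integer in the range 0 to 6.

3^16 · 3^8 · 3^4 · 3^1 ≡ 4 · 2 · 4 · 3 = 96.
96 mod 7 = 5, so 3^29 ≡ 5 (mod 7).

5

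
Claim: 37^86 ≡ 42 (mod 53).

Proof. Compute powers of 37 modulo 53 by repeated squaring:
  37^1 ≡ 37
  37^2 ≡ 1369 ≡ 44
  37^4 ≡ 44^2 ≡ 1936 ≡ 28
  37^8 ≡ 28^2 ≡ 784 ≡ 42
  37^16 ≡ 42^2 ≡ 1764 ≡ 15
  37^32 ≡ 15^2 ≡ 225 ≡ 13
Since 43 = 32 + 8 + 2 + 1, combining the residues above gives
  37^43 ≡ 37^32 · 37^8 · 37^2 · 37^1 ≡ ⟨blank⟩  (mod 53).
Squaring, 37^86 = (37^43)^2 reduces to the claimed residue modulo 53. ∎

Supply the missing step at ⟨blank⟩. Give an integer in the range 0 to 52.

25

Multiply the listed residues: 13 · 42 · 44 · 37 = 546 → 24024 → 888888.
Reducing modulo 53: 888888 = 16771·53 + 25, so 37^43 ≡ 25.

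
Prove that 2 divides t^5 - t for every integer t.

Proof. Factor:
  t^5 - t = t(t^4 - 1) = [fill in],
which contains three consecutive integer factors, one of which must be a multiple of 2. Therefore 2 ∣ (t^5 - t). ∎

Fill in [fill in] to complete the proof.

t^4 - 1 = (t^2 - 1)(t^2 + 1), and t^2 - 1 = (t-1)(t+1).
So t(t^4 - 1) = (t - 1)t(t + 1)(t^2 + 1).

(t - 1)t(t + 1)(t^2 + 1)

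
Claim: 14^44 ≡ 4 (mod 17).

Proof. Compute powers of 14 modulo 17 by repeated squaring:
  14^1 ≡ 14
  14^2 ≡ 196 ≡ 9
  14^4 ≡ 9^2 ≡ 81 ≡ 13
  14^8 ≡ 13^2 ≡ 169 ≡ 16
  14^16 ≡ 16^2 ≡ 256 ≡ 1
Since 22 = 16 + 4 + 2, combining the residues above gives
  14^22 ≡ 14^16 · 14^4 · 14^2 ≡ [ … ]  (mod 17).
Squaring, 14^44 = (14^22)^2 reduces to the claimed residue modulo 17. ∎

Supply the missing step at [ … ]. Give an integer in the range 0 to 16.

Multiply the listed residues: 1 · 13 · 9 = 13 → 117.
Reducing modulo 17: 117 = 6·17 + 15, so 14^22 ≡ 15.

15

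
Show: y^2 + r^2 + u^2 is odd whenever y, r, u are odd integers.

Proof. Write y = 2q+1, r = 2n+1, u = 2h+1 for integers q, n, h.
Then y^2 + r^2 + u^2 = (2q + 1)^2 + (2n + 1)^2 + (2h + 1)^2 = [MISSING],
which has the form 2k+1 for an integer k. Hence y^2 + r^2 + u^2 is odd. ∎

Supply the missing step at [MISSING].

2(2h^2 + 2h + 2n^2 + 2n + 2q^2 + 2q + 1) + 1

Expanding: (2q + 1)^2 + (2n + 1)^2 + (2h + 1)^2 = 4h^2 + 4h + 4n^2 + 4n + 4q^2 + 4q + 3.
Every term except the constant is even, so this is 2(2h^2 + 2h + 2n^2 + 2n + 2q^2 + 2q + 1) + 1,
and 2h^2 + 2h + 2n^2 + 2n + 2q^2 + 2q + 1 ∈ ℤ gives the required form.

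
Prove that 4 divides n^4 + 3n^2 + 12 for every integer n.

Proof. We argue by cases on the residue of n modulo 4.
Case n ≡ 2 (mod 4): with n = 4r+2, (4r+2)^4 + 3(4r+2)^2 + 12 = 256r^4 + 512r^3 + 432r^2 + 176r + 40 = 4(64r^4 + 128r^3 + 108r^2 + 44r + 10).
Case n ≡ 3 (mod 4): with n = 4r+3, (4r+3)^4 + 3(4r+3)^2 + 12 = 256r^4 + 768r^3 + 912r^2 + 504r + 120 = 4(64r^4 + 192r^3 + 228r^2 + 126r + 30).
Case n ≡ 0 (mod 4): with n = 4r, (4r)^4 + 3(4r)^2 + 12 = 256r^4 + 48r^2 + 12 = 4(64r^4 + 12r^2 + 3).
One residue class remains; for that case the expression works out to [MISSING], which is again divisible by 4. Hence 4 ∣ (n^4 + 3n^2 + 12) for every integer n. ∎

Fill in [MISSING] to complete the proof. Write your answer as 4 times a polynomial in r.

Only n ≡ 1 (mod 4) is unaccounted for. Put n = 4r+1:
(4r+1)^4 + 3(4r+1)^2 + 12 expands to 256r^4 + 256r^3 + 144r^2 + 40r + 16,
and factoring out 4 leaves 4(64r^4 + 64r^3 + 36r^2 + 10r + 4).

4(64r^4 + 64r^3 + 36r^2 + 10r + 4)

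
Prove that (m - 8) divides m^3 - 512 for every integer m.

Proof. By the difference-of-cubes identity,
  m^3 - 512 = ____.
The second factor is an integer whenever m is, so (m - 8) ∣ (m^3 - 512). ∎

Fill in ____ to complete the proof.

Polynomial division of m^3 - 512 by m - 8 leaves remainder 0 and quotient m^2 + 8m + 64.
Hence m^3 - 512 = (m - 8)(m^2 + 8m + 64).

(m - 8)(m^2 + 8m + 64)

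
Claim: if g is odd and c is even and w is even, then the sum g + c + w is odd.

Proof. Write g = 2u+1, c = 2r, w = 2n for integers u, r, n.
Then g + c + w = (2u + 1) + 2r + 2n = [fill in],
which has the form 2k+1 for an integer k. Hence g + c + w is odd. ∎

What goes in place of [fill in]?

2(n + r + u) + 1

(2u + 1) + 2r + 2n = 2n + 2r + 2u + 1
= 2(n + r + u) + 1.
Since n + r + u is an integer, the sum is of the form 2k+1 for an integer k.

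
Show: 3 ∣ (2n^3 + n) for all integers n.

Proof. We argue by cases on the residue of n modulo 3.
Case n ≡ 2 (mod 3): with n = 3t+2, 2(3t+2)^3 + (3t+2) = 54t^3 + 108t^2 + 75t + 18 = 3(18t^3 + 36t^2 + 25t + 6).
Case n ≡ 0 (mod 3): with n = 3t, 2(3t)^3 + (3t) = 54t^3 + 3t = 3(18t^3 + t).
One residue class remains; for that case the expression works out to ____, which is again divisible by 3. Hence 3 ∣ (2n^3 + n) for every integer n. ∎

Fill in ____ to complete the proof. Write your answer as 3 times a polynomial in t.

3(18t^3 + 18t^2 + 7t + 1)

The residues treated are {2, 0}, so the missing case is n ≡ 1 (mod 3); write n = 3t+1.
Then 2(3t+1)^3 + (3t+1) = 54t^3 + 54t^2 + 21t + 3 = 3(18t^3 + 18t^2 + 7t + 1).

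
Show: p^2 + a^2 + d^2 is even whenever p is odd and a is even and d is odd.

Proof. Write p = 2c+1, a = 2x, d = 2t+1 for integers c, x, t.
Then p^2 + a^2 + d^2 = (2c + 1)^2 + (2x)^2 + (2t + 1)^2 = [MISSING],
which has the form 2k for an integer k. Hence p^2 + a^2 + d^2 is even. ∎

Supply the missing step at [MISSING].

2(2c^2 + 2c + 2t^2 + 2t + 2x^2 + 1)

Expanding: (2c + 1)^2 + (2x)^2 + (2t + 1)^2 = 4c^2 + 4c + 4t^2 + 4t + 4x^2 + 2.
Every term is even; pulling out the factor of 2 gives 2(2c^2 + 2c + 2t^2 + 2t + 2x^2 + 1).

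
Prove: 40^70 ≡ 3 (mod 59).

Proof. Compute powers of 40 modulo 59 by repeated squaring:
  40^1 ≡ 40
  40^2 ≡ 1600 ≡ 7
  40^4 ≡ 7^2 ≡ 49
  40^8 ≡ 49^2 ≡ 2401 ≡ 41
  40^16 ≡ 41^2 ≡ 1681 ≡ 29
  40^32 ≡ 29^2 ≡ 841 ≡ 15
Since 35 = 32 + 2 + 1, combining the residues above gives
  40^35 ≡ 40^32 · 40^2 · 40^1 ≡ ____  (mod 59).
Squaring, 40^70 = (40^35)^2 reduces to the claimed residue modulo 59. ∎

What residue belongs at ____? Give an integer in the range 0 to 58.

11

Multiply the listed residues: 15 · 7 · 40 = 105 → 4200.
Reducing modulo 59: 4200 = 71·59 + 11, so 40^35 ≡ 11.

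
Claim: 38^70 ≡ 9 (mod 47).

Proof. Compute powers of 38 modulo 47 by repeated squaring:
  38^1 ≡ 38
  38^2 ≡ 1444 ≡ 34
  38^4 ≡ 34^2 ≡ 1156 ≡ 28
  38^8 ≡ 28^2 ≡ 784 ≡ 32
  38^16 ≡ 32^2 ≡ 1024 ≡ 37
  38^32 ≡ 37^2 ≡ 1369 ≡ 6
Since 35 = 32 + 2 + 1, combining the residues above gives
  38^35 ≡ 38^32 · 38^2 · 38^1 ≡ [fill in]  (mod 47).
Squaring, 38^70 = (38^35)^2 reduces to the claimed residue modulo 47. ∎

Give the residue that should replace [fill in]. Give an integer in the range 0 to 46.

44

38^32 · 38^2 · 38^1 ≡ 6 · 34 · 38 = 7752.
7752 mod 47 = 44, so 38^35 ≡ 44 (mod 47).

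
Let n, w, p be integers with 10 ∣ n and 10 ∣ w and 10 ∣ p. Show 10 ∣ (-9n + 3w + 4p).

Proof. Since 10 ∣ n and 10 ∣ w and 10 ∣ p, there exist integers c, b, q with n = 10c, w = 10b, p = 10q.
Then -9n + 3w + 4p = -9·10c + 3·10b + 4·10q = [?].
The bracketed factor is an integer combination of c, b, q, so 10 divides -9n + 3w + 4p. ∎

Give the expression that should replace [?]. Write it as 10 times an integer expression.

Each term has a factor of 10: -9·10c + 3·10b + 4·10q = 10·(3b - 9c + 4q).
Since 3b - 9c + 4q is an integer, 10 ∣ (-9n + 3w + 4p).

10(3b - 9c + 4q)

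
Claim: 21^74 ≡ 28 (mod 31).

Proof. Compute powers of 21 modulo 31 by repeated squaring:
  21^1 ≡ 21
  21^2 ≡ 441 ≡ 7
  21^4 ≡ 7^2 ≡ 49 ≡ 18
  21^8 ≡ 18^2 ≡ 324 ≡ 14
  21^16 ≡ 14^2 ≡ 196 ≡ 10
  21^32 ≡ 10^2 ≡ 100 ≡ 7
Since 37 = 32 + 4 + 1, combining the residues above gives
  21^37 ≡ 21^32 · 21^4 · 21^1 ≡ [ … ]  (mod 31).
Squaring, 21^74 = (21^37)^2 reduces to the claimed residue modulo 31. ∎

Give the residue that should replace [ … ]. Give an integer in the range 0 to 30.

21^32 · 21^4 · 21^1 ≡ 7 · 18 · 21 = 2646.
2646 mod 31 = 11, so 21^37 ≡ 11 (mod 31).

11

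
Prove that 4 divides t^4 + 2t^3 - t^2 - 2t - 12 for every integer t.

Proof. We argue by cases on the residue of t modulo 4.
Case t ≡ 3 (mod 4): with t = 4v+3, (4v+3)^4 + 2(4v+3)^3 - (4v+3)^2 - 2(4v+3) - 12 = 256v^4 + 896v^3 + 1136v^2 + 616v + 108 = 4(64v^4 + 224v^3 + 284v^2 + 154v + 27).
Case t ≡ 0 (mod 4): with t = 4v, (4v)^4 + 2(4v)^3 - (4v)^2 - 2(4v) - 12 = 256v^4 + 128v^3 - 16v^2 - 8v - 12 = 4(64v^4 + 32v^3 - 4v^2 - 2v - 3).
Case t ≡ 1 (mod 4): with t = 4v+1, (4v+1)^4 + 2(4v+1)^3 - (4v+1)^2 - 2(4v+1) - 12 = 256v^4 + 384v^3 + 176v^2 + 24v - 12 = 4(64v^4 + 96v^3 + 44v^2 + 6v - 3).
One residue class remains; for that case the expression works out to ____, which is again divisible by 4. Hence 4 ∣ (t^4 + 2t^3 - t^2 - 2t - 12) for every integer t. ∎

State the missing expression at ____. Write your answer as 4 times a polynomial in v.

4(64v^4 + 160v^3 + 140v^2 + 50v + 3)

Only t ≡ 2 (mod 4) is unaccounted for. Put t = 4v+2:
(4v+2)^4 + 2(4v+2)^3 - (4v+2)^2 - 2(4v+2) - 12 expands to 256v^4 + 640v^3 + 560v^2 + 200v + 12,
and factoring out 4 leaves 4(64v^4 + 160v^3 + 140v^2 + 50v + 3).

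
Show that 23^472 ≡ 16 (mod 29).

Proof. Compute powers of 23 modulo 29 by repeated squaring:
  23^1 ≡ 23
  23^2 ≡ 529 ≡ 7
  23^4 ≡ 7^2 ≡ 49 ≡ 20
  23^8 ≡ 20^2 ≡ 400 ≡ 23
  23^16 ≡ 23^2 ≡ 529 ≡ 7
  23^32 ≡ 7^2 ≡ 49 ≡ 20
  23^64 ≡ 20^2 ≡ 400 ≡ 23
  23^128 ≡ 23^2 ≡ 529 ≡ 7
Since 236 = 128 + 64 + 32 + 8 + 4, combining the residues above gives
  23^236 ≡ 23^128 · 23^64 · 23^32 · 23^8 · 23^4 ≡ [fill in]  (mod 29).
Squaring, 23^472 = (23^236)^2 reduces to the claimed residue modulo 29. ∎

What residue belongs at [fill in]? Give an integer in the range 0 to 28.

Multiply the listed residues: 7 · 23 · 20 · 23 · 20 = 161 → 3220 → 74060 → 1481200.
Reducing modulo 29: 1481200 = 51075·29 + 25, so 23^236 ≡ 25.

25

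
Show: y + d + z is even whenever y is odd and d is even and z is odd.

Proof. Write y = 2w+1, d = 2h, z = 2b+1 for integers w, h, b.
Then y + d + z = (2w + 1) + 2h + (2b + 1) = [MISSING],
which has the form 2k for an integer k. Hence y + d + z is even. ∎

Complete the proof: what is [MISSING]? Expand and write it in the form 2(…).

2(b + h + w + 1)

(2w + 1) + 2h + (2b + 1) = 2b + 2h + 2w + 2
= 2(b + h + w + 1).
Since b + h + w + 1 is an integer, the sum is of the form 2k for an integer k.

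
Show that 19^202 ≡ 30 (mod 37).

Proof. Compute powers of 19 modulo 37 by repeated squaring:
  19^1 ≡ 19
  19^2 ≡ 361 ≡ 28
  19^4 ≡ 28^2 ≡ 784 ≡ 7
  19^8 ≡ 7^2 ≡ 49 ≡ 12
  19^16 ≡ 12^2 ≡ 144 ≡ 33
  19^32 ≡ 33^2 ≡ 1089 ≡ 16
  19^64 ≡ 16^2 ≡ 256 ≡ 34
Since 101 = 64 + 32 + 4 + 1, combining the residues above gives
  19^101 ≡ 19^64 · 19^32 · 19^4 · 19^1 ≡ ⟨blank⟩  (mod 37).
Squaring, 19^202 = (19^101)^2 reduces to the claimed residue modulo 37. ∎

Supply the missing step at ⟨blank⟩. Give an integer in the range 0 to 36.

17

19^64 · 19^32 · 19^4 · 19^1 ≡ 34 · 16 · 7 · 19 = 72352.
72352 mod 37 = 17, so 19^101 ≡ 17 (mod 37).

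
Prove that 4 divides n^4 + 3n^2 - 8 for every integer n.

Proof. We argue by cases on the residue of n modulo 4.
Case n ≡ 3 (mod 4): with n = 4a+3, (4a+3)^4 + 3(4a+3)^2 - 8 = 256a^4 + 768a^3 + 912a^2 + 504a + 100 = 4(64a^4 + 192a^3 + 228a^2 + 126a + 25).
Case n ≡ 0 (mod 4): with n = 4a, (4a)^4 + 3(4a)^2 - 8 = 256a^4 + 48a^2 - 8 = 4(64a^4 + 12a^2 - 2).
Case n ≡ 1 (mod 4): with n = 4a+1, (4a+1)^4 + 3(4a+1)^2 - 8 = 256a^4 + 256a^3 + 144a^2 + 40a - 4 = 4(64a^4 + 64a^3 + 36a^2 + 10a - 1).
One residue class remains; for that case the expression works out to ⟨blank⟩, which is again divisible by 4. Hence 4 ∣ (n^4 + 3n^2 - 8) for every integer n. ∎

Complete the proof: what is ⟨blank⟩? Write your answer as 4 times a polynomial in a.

The residues treated are {3, 0, 1}, so the missing case is n ≡ 2 (mod 4); write n = 4a+2.
Then (4a+2)^4 + 3(4a+2)^2 - 8 = 256a^4 + 512a^3 + 432a^2 + 176a + 20 = 4(64a^4 + 128a^3 + 108a^2 + 44a + 5).

4(64a^4 + 128a^3 + 108a^2 + 44a + 5)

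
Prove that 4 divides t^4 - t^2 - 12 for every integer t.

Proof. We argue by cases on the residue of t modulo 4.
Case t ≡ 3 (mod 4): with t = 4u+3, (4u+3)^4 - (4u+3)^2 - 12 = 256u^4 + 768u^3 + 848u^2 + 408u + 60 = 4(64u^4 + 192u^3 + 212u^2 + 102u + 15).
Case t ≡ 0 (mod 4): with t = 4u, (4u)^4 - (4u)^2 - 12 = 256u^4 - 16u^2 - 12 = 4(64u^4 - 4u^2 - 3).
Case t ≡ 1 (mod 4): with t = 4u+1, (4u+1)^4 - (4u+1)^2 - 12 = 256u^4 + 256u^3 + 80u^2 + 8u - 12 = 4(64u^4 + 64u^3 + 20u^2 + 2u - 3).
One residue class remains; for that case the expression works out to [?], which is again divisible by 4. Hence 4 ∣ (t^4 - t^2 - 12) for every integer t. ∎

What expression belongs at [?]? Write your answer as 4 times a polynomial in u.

Only t ≡ 2 (mod 4) is unaccounted for. Put t = 4u+2:
(4u+2)^4 - (4u+2)^2 - 12 expands to 256u^4 + 512u^3 + 368u^2 + 112u,
and factoring out 4 leaves 4(64u^4 + 128u^3 + 92u^2 + 28u).

4(64u^4 + 128u^3 + 92u^2 + 28u)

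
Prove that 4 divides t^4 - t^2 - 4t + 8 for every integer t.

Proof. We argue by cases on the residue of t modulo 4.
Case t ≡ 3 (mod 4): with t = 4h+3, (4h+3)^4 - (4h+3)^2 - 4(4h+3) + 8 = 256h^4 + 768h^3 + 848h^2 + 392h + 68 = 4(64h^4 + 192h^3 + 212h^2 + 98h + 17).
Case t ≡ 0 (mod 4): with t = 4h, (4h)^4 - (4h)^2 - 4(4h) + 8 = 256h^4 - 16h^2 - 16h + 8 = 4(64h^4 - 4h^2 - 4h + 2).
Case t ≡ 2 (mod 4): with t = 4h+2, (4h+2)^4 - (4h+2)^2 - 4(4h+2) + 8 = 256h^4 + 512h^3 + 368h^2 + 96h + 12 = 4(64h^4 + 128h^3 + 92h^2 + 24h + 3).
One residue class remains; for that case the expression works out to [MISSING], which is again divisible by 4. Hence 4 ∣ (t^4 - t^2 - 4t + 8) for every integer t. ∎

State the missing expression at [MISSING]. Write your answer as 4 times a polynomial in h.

The residues treated are {3, 0, 2}, so the missing case is t ≡ 1 (mod 4); write t = 4h+1.
Then (4h+1)^4 - (4h+1)^2 - 4(4h+1) + 8 = 256h^4 + 256h^3 + 80h^2 - 8h + 4 = 4(64h^4 + 64h^3 + 20h^2 - 2h + 1).

4(64h^4 + 64h^3 + 20h^2 - 2h + 1)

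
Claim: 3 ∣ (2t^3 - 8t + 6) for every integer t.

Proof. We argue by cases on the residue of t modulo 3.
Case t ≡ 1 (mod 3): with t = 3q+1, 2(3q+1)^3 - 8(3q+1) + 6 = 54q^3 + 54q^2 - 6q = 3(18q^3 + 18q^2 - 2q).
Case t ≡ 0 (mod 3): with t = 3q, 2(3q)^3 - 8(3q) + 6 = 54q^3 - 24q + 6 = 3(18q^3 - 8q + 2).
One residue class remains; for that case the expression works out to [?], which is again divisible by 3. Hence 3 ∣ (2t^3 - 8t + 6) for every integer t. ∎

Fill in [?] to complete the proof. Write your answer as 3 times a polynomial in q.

3(18q^3 + 36q^2 + 16q + 2)

The residues treated are {1, 0}, so the missing case is t ≡ 2 (mod 3); write t = 3q+2.
Then 2(3q+2)^3 - 8(3q+2) + 6 = 54q^3 + 108q^2 + 48q + 6 = 3(18q^3 + 36q^2 + 16q + 2).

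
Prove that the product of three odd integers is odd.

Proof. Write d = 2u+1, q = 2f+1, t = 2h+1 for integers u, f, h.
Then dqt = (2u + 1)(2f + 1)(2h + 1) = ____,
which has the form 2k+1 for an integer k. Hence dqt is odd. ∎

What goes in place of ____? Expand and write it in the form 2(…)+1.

2(4fhu + 2fh + 2fu + f + 2hu + h + u) + 1

Expanding: (2u + 1)(2f + 1)(2h + 1) = 8fhu + 4fh + 4fu + 2f + 4hu + 2h + 2u + 1.
Every term except the constant is even, so this is 2(4fhu + 2fh + 2fu + f + 2hu + h + u) + 1,
and 4fhu + 2fh + 2fu + f + 2hu + h + u ∈ ℤ gives the required form.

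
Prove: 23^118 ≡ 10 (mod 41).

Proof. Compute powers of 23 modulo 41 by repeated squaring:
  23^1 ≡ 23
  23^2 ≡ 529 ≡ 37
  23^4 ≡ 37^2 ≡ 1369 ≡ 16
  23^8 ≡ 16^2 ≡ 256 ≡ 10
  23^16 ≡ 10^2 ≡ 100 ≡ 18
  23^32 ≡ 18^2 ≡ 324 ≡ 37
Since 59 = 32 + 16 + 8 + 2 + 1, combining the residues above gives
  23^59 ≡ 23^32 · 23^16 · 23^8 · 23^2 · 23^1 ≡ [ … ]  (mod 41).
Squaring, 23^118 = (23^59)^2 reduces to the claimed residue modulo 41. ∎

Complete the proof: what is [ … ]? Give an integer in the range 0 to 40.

25

Multiply the listed residues: 37 · 18 · 10 · 37 · 23 = 666 → 6660 → 246420 → 5667660.
Reducing modulo 41: 5667660 = 138235·41 + 25, so 23^59 ≡ 25.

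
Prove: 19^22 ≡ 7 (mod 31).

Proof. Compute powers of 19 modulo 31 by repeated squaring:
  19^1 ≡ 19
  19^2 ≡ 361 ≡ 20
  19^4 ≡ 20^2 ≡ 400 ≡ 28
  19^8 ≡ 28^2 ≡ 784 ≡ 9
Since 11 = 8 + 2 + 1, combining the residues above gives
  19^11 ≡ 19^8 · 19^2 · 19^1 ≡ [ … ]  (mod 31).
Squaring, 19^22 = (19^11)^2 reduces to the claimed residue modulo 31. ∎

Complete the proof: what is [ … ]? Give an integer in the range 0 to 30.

19^8 · 19^2 · 19^1 ≡ 9 · 20 · 19 = 3420.
3420 mod 31 = 10, so 19^11 ≡ 10 (mod 31).

10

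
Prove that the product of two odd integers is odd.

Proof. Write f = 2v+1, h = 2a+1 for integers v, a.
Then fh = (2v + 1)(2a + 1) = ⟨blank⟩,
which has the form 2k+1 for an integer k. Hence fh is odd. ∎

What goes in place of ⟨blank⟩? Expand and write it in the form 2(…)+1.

(2v + 1)(2a + 1) = 4av + 2a + 2v + 1
= 2(2av + a + v) + 1.
Since 2av + a + v is an integer, the product is of the form 2k+1 for an integer k.

2(2av + a + v) + 1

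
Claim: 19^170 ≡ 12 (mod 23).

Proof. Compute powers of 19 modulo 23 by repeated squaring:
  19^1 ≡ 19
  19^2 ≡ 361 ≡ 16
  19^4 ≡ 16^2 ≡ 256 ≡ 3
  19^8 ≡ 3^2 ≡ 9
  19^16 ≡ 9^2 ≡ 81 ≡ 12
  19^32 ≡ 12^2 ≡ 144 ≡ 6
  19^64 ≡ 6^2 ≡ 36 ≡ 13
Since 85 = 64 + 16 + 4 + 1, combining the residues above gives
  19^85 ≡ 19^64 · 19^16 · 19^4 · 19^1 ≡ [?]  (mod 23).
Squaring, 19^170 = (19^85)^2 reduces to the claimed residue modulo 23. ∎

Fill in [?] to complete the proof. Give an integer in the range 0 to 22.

14

19^64 · 19^16 · 19^4 · 19^1 ≡ 13 · 12 · 3 · 19 = 8892.
8892 mod 23 = 14, so 19^85 ≡ 14 (mod 23).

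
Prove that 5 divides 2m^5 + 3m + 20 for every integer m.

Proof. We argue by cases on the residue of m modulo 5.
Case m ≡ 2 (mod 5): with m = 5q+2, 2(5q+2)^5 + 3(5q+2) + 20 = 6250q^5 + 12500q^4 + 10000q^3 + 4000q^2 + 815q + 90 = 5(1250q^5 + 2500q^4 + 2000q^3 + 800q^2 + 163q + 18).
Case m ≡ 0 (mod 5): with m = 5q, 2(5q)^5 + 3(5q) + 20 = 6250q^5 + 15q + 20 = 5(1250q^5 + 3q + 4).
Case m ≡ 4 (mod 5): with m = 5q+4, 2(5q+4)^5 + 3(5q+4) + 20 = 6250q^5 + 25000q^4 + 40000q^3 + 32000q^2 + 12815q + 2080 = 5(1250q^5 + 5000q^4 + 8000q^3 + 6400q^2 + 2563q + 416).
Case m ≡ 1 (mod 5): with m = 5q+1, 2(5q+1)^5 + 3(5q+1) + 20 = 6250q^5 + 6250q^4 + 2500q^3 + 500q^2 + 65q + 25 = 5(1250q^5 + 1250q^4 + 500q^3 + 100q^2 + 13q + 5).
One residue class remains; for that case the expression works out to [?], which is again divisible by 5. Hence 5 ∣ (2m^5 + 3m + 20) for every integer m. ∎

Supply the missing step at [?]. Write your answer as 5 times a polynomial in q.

5(1250q^5 + 3750q^4 + 4500q^3 + 2700q^2 + 813q + 103)

The residues treated are {2, 0, 4, 1}, so the missing case is m ≡ 3 (mod 5); write m = 5q+3.
Then 2(5q+3)^5 + 3(5q+3) + 20 = 6250q^5 + 18750q^4 + 22500q^3 + 13500q^2 + 4065q + 515 = 5(1250q^5 + 3750q^4 + 4500q^3 + 2700q^2 + 813q + 103).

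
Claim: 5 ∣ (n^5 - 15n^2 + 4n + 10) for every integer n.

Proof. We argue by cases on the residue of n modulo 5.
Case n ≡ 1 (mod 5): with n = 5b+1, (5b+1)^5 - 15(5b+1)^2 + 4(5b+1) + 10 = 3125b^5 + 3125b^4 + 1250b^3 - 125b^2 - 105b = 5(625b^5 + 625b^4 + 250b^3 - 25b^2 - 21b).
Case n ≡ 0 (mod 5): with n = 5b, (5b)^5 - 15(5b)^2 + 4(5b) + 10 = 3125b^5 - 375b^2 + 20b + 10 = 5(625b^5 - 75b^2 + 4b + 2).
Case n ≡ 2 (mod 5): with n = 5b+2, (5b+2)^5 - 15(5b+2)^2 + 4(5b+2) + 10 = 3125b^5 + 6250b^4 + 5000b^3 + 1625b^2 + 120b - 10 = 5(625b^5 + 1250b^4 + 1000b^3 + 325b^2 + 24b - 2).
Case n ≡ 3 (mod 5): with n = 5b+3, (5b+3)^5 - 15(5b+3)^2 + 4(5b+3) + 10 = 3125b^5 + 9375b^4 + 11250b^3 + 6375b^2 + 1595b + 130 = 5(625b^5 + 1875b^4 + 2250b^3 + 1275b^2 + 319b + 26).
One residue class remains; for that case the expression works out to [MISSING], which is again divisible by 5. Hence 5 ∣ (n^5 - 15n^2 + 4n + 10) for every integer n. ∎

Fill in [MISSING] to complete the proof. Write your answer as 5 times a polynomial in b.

5(625b^5 + 2500b^4 + 4000b^3 + 3125b^2 + 1164b + 162)

The residues treated are {1, 0, 2, 3}, so the missing case is n ≡ 4 (mod 5); write n = 5b+4.
Then (5b+4)^5 - 15(5b+4)^2 + 4(5b+4) + 10 = 3125b^5 + 12500b^4 + 20000b^3 + 15625b^2 + 5820b + 810 = 5(625b^5 + 2500b^4 + 4000b^3 + 3125b^2 + 1164b + 162).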